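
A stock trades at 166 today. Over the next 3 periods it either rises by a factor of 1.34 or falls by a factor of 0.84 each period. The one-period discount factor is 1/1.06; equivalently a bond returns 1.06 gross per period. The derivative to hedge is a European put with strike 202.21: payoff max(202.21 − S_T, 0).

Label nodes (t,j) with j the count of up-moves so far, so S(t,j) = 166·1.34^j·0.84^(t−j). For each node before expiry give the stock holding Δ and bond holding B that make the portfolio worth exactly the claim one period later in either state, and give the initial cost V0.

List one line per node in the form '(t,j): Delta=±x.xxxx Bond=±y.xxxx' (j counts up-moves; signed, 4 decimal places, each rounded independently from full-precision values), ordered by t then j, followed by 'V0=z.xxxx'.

The replicating-portfolio and risk-neutral prices coincide; use p* = (1.06−0.84)/(1.34−0.84) = 0.4400 for the latter.
Terminal payoffs: V(3,0)=103.8211, V(3,1)=45.2563, V(3,2)=0.0000, V(3,3)=0.0000
Node (2,0) S=117.1296: V=(p*·45.2563+(1−p*)·103.8211)/1.06=73.6346; Δ=(45.2563−103.8211)/(156.9537−98.3889)=-1.0000; B=V−Δ·S=190.7642
Node (2,1) S=186.8496: V=(p*·0.0000+(1−p*)·45.2563)/1.06=23.9090; Δ=(0.0000−45.2563)/(250.3785−156.9537)=-0.4844; B=V−Δ·S=114.4217
Node (2,2) S=298.0696: V=(p*·0.0000+(1−p*)·0.0000)/1.06=0.0000; Δ=(0.0000−0.0000)/(399.4133−250.3785)=0.0000; B=V−Δ·S=0.0000
Node (1,0) S=139.4400: V=(p*·23.9090+(1−p*)·73.6346)/1.06=48.8258; Δ=(23.9090−73.6346)/(186.8496−117.1296)=-0.7132; B=V−Δ·S=148.2769
Node (1,1) S=222.4400: V=(p*·0.0000+(1−p*)·23.9090)/1.06=12.6312; Δ=(0.0000−23.9090)/(298.0696−186.8496)=-0.2150; B=V−Δ·S=60.4492
Node (0,0) S=166.0000: V=(p*·12.6312+(1−p*)·48.8258)/1.06=31.0379; Δ=(12.6312−48.8258)/(222.4400−139.4400)=-0.4361; B=V−Δ·S=103.4271
Self-financing check: at every node Δ·S+B equals the discounted successor values.

(0,0): Delta=-0.4361 Bond=103.4271
(1,0): Delta=-0.7132 Bond=148.2769
(1,1): Delta=-0.2150 Bond=60.4492
(2,0): Delta=-1.0000 Bond=190.7642
(2,1): Delta=-0.4844 Bond=114.4217
(2,2): Delta=0.0000 Bond=0.0000
V0=31.0379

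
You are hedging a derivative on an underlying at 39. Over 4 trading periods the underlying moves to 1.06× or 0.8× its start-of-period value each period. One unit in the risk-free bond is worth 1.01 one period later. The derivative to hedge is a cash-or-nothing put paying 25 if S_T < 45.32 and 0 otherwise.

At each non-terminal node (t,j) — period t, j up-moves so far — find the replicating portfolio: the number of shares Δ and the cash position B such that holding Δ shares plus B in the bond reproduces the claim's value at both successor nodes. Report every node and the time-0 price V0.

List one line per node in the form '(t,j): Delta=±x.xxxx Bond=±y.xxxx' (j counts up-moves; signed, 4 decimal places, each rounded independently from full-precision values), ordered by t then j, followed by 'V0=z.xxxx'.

(0,0): Delta=-1.2609 Bond=62.9746
(1,0): Delta=0.0000 Bond=24.2648
(1,1): Delta=-1.4875 Bond=72.9710
(2,0): Delta=0.0000 Bond=24.5074
(2,1): Delta=0.0000 Bond=24.5074
(2,2): Delta=-1.7547 Bond=85.4134
(3,0): Delta=0.0000 Bond=24.7525
(3,1): Delta=0.0000 Bond=24.7525
(3,2): Delta=0.0000 Bond=24.7525
(3,3): Delta=-2.0701 Bond=100.9139
V0=13.8001

Since d<R<u, set p* = (R−d)/(u−d) = 0.8077; price each node as the discounted p*-expectation of its children.
At expiry t=4: V(4,0)=25.0000, V(4,1)=25.0000, V(4,2)=25.0000, V(4,3)=25.0000, V(4,4)=0.0000
  t=3,j=0: stock 19.9680 → up 21.1661 (V=25.0000), down 15.9744 (V=25.0000). Price 24.7525; hedge Δ=0.0000, bond B=24.7525.
  t=3,j=1: stock 26.4576 → up 28.0451 (V=25.0000), down 21.1661 (V=25.0000). Price 24.7525; hedge Δ=0.0000, bond B=24.7525.
  t=3,j=2: stock 35.0563 → up 37.1597 (V=25.0000), down 28.0451 (V=25.0000). Price 24.7525; hedge Δ=0.0000, bond B=24.7525.
  t=3,j=3: stock 46.4496 → up 49.2366 (V=0.0000), down 37.1597 (V=25.0000). Price 4.7601; hedge Δ=-2.0701, bond B=100.9139.
  t=2,j=0: stock 24.9600 → up 26.4576 (V=24.7525), down 19.9680 (V=24.7525). Price 24.5074; hedge Δ=0.0000, bond B=24.5074.
  t=2,j=1: stock 33.0720 → up 35.0563 (V=24.7525), down 26.4576 (V=24.7525). Price 24.5074; hedge Δ=0.0000, bond B=24.5074.
  t=2,j=2: stock 43.8204 → up 46.4496 (V=4.7601), down 35.0563 (V=24.7525). Price 8.5196; hedge Δ=-1.7547, bond B=85.4134.
  t=1,j=0: stock 31.2000 → up 33.0720 (V=24.5074), down 24.9600 (V=24.5074). Price 24.2648; hedge Δ=0.0000, bond B=24.2648.
  t=1,j=1: stock 41.3400 → up 43.8204 (V=8.5196), down 33.0720 (V=24.5074). Price 11.4794; hedge Δ=-1.4875, bond B=72.9710.
  t=0,j=0: stock 39.0000 → up 41.3400 (V=11.4794), down 31.2000 (V=24.2648). Price 13.8001; hedge Δ=-1.2609, bond B=62.9746.
Each (Δ,B) replicates both successor values, so the strategy is self-financing and V0 is arbitrage-free.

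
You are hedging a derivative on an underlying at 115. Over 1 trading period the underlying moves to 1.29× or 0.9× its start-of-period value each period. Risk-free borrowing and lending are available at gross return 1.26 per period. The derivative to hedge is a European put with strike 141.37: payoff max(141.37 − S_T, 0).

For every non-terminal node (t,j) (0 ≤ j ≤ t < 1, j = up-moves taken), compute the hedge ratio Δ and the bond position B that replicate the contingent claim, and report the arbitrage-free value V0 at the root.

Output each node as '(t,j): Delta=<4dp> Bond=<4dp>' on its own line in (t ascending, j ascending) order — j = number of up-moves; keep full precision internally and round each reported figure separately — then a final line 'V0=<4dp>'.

(0,0): Delta=-0.8444 Bond=99.4145
V0=2.3120

Under the risk-neutral measure, an up-move has probability p* = (R−d)/(u−d) = 0.9231 and values discount at R = 1.26.
Payoff layer (t=1): V(1,0)=37.8700, V(1,1)=0.0000
Node (0,0) S=115.0000: V=(p*·0.0000+(1−p*)·37.8700)/1.26=2.3120; Δ=(0.0000−37.8700)/(148.3500−103.5000)=-0.8444; B=V−Δ·S=99.4145
The time-0 hedge costs 2.3120, which is the no-arbitrage price.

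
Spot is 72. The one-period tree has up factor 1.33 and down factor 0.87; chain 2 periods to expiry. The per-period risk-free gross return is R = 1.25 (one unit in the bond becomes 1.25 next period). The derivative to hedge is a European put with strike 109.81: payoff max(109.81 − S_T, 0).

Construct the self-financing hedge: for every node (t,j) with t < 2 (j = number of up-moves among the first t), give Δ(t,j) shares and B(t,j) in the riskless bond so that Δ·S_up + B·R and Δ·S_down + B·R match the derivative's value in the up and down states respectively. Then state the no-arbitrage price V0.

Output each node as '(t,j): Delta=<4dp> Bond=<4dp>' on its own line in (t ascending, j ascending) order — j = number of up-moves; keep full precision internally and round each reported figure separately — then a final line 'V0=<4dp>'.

No-arbitrage ⇒ martingale measure with p* = (R−d)/(u−d) = 0.8261.
At expiry t=2: V(2,0)=55.3132, V(2,1)=26.4988, V(2,2)=0.0000
(1,0): S=62.6400. Δ = (V_up−V_dn)/(S_up−S_dn) = (26.4988−55.3132)/(83.3112−54.4968) = -1.0000. V = [p*·26.4988 + (1−p*)·55.3132]/1.25 = 25.2080. B = V − Δ·S = 87.8480.
(1,1): S=95.7600. Δ = (V_up−V_dn)/(S_up−S_dn) = (0.0000−26.4988)/(127.3608−83.3112) = -0.6016. V = [p*·0.0000 + (1−p*)·26.4988]/1.25 = 3.6868. B = V − Δ·S = 61.2929.
(0,0): S=72.0000. Δ = (V_up−V_dn)/(S_up−S_dn) = (3.6868−25.2080)/(95.7600−62.6400) = -0.6498. V = [p*·3.6868 + (1−p*)·25.2080]/1.25 = 5.9437. B = V − Δ·S = 52.7289.
Check: Δ(0,0)·S0 + B(0,0) = 5.9437 = V0.

(0,0): Delta=-0.6498 Bond=52.7289
(1,0): Delta=-1.0000 Bond=87.8480
(1,1): Delta=-0.6016 Bond=61.2929
V0=5.9437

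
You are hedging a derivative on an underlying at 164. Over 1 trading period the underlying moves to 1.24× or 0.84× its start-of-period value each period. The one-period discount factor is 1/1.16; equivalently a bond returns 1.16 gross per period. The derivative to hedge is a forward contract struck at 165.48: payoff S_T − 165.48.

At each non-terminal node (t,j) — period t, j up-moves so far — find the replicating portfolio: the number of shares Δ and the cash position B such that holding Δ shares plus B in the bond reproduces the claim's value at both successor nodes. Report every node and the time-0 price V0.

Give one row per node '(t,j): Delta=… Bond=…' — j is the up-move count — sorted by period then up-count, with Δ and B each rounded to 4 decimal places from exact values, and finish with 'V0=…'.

No-arbitrage ⇒ martingale measure with p* = (R−d)/(u−d) = 0.8000.
At expiry t=1: V(1,0)=-27.7200, V(1,1)=37.8800
Node (0,0) S=164.0000: V=(p*·37.8800+(1−p*)·-27.7200)/1.16=21.3448; Δ=(37.8800−-27.7200)/(203.3600−137.7600)=1.0000; B=V−Δ·S=-142.6552
Self-financing check: at every node Δ·S+B equals the discounted successor values.

(0,0): Delta=1.0000 Bond=-142.6552
V0=21.3448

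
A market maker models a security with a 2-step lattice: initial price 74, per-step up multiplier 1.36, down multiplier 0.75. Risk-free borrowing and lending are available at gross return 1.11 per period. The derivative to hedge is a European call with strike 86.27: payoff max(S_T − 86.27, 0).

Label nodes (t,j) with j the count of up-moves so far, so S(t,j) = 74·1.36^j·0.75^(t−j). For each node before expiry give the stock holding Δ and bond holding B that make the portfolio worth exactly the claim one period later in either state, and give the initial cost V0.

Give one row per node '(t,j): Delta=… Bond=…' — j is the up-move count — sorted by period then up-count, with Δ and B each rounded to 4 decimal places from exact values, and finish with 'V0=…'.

Risk-neutral probability p* = (R−d)/(u−d) = (1.11−0.75)/(1.36−0.75) = 0.5902.
Terminal payoffs: V(2,0)=0.0000, V(2,1)=0.0000, V(2,2)=50.6004
(1,0): S=55.5000. Δ = (V_up−V_dn)/(S_up−S_dn) = (0.0000−0.0000)/(75.4800−41.6250) = 0.0000. V = [p*·0.0000 + (1−p*)·0.0000]/1.11 = 0.0000. B = V − Δ·S = 0.0000.
(1,1): S=100.6400. Δ = (V_up−V_dn)/(S_up−S_dn) = (50.6004−0.0000)/(136.8704−75.4800) = 0.8242. V = [p*·50.6004 + (1−p*)·0.0000]/1.11 = 26.9032. B = V − Δ·S = -56.0483.
(0,0): S=74.0000. Δ = (V_up−V_dn)/(S_up−S_dn) = (26.9032−0.0000)/(100.6400−55.5000) = 0.5960. V = [p*·26.9032 + (1−p*)·0.0000]/1.11 = 14.3039. B = V − Δ·S = -29.7997.
The time-0 hedge costs 14.3039, which is the no-arbitrage price.

(0,0): Delta=0.5960 Bond=-29.7997
(1,0): Delta=0.0000 Bond=0.0000
(1,1): Delta=0.8242 Bond=-56.0483
V0=14.3039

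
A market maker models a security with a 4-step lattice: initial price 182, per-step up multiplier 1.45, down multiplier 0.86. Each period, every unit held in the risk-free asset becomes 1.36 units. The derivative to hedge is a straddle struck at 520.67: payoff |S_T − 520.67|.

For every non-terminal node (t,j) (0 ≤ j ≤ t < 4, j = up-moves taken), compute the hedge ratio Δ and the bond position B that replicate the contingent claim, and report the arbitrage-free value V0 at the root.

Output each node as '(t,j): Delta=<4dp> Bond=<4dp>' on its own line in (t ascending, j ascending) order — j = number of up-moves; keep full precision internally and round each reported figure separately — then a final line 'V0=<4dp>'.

Under the risk-neutral measure, an up-move has probability p* = (R−d)/(u−d) = 0.8475 and values discount at R = 1.36.
Terminal values V(4,·): V(4,0)=421.1145, V(4,1)=352.8148, V(4,2)=237.6584, V(4,3)=43.4992, V(4,4)=283.8621
Node (3,0) S=115.7622: V=(p*·352.8148+(1−p*)·421.1145)/1.36=267.0834; Δ=(352.8148−421.1145)/(167.8552−99.5555)=-1.0000; B=V−Δ·S=382.8456
Node (3,1) S=195.1804: V=(p*·237.6584+(1−p*)·352.8148)/1.36=187.6651; Δ=(237.6584−352.8148)/(283.0116−167.8552)=-1.0000; B=V−Δ·S=382.8456
Node (3,2) S=329.0833: V=(p*·43.4992+(1−p*)·237.6584)/1.36=53.7623; Δ=(43.4992−237.6584)/(477.1708−283.0116)=-1.0000; B=V−Δ·S=382.8456
Node (3,3) S=554.8497: V=(p*·283.8621+(1−p*)·43.4992)/1.36=181.7622; Δ=(283.8621−43.4992)/(804.5321−477.1708)=0.7342; B=V−Δ·S=-225.6326
Node (2,0) S=134.6072: V=(p*·187.6651+(1−p*)·267.0834)/1.36=146.8969; Δ=(187.6651−267.0834)/(195.1804−115.7622)=-1.0000; B=V−Δ·S=281.5041
Node (2,1) S=226.9540: V=(p*·53.7623+(1−p*)·187.6651)/1.36=54.5501; Δ=(53.7623−187.6651)/(329.0833−195.1804)=-1.0000; B=V−Δ·S=281.5041
Node (2,2) S=382.6550: V=(p*·181.7622+(1−p*)·53.7623)/1.36=119.2918; Δ=(181.7622−53.7623)/(554.8497−329.0833)=0.5670; B=V−Δ·S=-97.6573
Node (1,0) S=156.5200: V=(p*·54.5501+(1−p*)·146.8969)/1.36=50.4683; Δ=(54.5501−146.8969)/(226.9540−134.6072)=-1.0000; B=V−Δ·S=206.9883
Node (1,1) S=263.9000: V=(p*·119.2918+(1−p*)·54.5501)/1.36=80.4529; Δ=(119.2918−54.5501)/(382.6550−226.9540)=0.4158; B=V−Δ·S=-29.2787
Node (0,0) S=182.0000: V=(p*·80.4529+(1−p*)·50.4683)/1.36=55.7934; Δ=(80.4529−50.4683)/(263.9000−156.5200)=0.2792; B=V−Δ·S=4.9721
Self-financing check: at every node Δ·S+B equals the discounted successor values.

(0,0): Delta=0.2792 Bond=4.9721
(1,0): Delta=-1.0000 Bond=206.9883
(1,1): Delta=0.4158 Bond=-29.2787
(2,0): Delta=-1.0000 Bond=281.5041
(2,1): Delta=-1.0000 Bond=281.5041
(2,2): Delta=0.5670 Bond=-97.6573
(3,0): Delta=-1.0000 Bond=382.8456
(3,1): Delta=-1.0000 Bond=382.8456
(3,2): Delta=-1.0000 Bond=382.8456
(3,3): Delta=0.7342 Bond=-225.6326
V0=55.7934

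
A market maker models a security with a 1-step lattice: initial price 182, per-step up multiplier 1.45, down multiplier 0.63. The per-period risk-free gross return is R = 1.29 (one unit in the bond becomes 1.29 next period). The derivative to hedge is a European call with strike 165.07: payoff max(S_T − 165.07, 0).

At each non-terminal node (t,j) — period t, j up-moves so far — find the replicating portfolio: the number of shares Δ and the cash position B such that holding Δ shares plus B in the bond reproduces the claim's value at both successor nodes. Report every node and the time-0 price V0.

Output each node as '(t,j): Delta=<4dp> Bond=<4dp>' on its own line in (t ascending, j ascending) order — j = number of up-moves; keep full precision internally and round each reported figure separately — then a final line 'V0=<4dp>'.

Under the risk-neutral measure, an up-move has probability p* = (R−d)/(u−d) = 0.8049 and values discount at R = 1.29.
Terminal values V(1,·): V(1,0)=0.0000, V(1,1)=98.8300
Node (0,0) S=182.0000: V=(p*·98.8300+(1−p*)·0.0000)/1.29=61.6636; Δ=(98.8300−0.0000)/(263.9000−114.6600)=0.6622; B=V−Δ·S=-58.8607
The time-0 hedge costs 61.6636, which is the no-arbitrage price.

(0,0): Delta=0.6622 Bond=-58.8607
V0=61.6636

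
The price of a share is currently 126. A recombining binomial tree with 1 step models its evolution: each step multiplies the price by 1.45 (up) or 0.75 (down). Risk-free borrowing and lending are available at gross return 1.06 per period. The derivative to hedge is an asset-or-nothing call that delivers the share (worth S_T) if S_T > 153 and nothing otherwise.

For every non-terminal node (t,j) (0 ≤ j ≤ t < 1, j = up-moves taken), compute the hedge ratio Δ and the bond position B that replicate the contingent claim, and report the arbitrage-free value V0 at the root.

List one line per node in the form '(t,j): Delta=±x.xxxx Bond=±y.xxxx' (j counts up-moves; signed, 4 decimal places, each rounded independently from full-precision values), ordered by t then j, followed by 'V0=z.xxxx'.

The replicating-portfolio and risk-neutral prices coincide; use p* = (1.06−0.75)/(1.45−0.75) = 0.4429 for the latter.
Terminal values V(1,·): V(1,0)=0.0000, V(1,1)=182.7000
(0,0): S=126.0000. Δ = (V_up−V_dn)/(S_up−S_dn) = (182.7000−0.0000)/(182.7000−94.5000) = 2.0714. V = [p*·182.7000 + (1−p*)·0.0000]/1.06 = 76.3302. B = V − Δ·S = -184.6698.
Self-financing check: at every node Δ·S+B equals the discounted successor values.

(0,0): Delta=2.0714 Bond=-184.6698
V0=76.3302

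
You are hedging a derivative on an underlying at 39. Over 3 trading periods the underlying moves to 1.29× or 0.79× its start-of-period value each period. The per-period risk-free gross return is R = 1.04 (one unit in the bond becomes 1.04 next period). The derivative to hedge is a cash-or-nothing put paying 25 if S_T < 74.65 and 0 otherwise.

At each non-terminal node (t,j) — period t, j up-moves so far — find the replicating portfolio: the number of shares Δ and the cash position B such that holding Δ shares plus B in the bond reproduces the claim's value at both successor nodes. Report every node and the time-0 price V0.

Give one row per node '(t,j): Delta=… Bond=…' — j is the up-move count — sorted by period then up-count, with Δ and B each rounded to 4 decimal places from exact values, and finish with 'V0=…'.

(0,0): Delta=-0.2963 Bond=31.0037
(1,0): Delta=0.0000 Bond=23.1139
(1,1): Delta=-0.4778 Bond=41.3739
(2,0): Delta=0.0000 Bond=24.0385
(2,1): Delta=0.0000 Bond=24.0385
(2,2): Delta=-0.7704 Bond=62.0192
V0=19.4468

Under the risk-neutral measure, an up-move has probability p* = (R−d)/(u−d) = 0.5000 and values discount at R = 1.04.
Payoff layer (t=3): V(3,0)=25.0000, V(3,1)=25.0000, V(3,2)=25.0000, V(3,3)=0.0000
(2,0): S=24.3399. Δ = (V_up−V_dn)/(S_up−S_dn) = (25.0000−25.0000)/(31.3985−19.2285) = 0.0000. V = [p*·25.0000 + (1−p*)·25.0000]/1.04 = 24.0385. B = V − Δ·S = 24.0385.
(2,1): S=39.7449. Δ = (V_up−V_dn)/(S_up−S_dn) = (25.0000−25.0000)/(51.2709−31.3985) = 0.0000. V = [p*·25.0000 + (1−p*)·25.0000]/1.04 = 24.0385. B = V − Δ·S = 24.0385.
(2,2): S=64.8999. Δ = (V_up−V_dn)/(S_up−S_dn) = (0.0000−25.0000)/(83.7209−51.2709) = -0.7704. V = [p*·0.0000 + (1−p*)·25.0000]/1.04 = 12.0192. B = V − Δ·S = 62.0192.
(1,0): S=30.8100. Δ = (V_up−V_dn)/(S_up−S_dn) = (24.0385−24.0385)/(39.7449−24.3399) = 0.0000. V = [p*·24.0385 + (1−p*)·24.0385]/1.04 = 23.1139. B = V − Δ·S = 23.1139.
(1,1): S=50.3100. Δ = (V_up−V_dn)/(S_up−S_dn) = (12.0192−24.0385)/(64.8999−39.7449) = -0.4778. V = [p*·12.0192 + (1−p*)·24.0385]/1.04 = 17.3354. B = V − Δ·S = 41.3739.
(0,0): S=39.0000. Δ = (V_up−V_dn)/(S_up−S_dn) = (17.3354−23.1139)/(50.3100−30.8100) = -0.2963. V = [p*·17.3354 + (1−p*)·23.1139]/1.04 = 19.4468. B = V − Δ·S = 31.0037.
Root portfolio cost Δ·39+B reproduces V0=19.4468.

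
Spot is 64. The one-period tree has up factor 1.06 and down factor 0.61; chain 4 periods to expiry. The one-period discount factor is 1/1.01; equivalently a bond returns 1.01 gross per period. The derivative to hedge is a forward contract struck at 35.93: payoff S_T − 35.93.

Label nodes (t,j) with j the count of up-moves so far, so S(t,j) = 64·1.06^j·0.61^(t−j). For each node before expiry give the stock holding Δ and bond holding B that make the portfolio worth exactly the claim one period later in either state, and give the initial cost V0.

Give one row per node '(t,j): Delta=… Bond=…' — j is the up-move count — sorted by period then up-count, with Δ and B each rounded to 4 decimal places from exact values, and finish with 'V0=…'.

Since d<R<u, set p* = (R−d)/(u−d) = 0.8889; price each node as the discounted p*-expectation of its children.
Terminal payoffs: V(4,0)=-27.0687, V(4,1)=-20.5316, V(4,2)=-9.1721, V(4,3)=10.5673, V(4,4)=44.8685
Node (3,0) S=14.5268: V=(p*·-20.5316+(1−p*)·-27.0687)/1.01=-21.0475; Δ=(-20.5316−-27.0687)/(15.3984−8.8613)=1.0000; B=V−Δ·S=-35.5743
Node (3,1) S=25.2433: V=(p*·-9.1721+(1−p*)·-20.5316)/1.01=-10.3310; Δ=(-9.1721−-20.5316)/(26.7579−15.3984)=1.0000; B=V−Δ·S=-35.5743
Node (3,2) S=43.8653: V=(p*·10.5673+(1−p*)·-9.1721)/1.01=8.2911; Δ=(10.5673−-9.1721)/(46.4973−26.7579)=1.0000; B=V−Δ·S=-35.5743
Node (3,3) S=76.2250: V=(p*·44.8685+(1−p*)·10.5673)/1.01=40.6508; Δ=(44.8685−10.5673)/(80.7985−46.4973)=1.0000; B=V−Δ·S=-35.5743
Node (2,0) S=23.8144: V=(p*·-10.3310+(1−p*)·-21.0475)/1.01=-11.4076; Δ=(-10.3310−-21.0475)/(25.2433−14.5268)=1.0000; B=V−Δ·S=-35.2220
Node (2,1) S=41.3824: V=(p*·8.2911+(1−p*)·-10.3310)/1.01=6.1604; Δ=(8.2911−-10.3310)/(43.8653−25.2433)=1.0000; B=V−Δ·S=-35.2220
Node (2,2) S=71.9104: V=(p*·40.6508+(1−p*)·8.2911)/1.01=36.6884; Δ=(40.6508−8.2911)/(76.2250−43.8653)=1.0000; B=V−Δ·S=-35.2220
Node (1,0) S=39.0400: V=(p*·6.1604+(1−p*)·-11.4076)/1.01=4.1667; Δ=(6.1604−-11.4076)/(41.3824−23.8144)=1.0000; B=V−Δ·S=-34.8733
Node (1,1) S=67.8400: V=(p*·36.6884+(1−p*)·6.1604)/1.01=32.9667; Δ=(36.6884−6.1604)/(71.9104−41.3824)=1.0000; B=V−Δ·S=-34.8733
Node (0,0) S=64.0000: V=(p*·32.9667+(1−p*)·4.1667)/1.01=29.4720; Δ=(32.9667−4.1667)/(67.8400−39.0400)=1.0000; B=V−Δ·S=-34.5280
The time-0 hedge costs 29.4720, which is the no-arbitrage price.

(0,0): Delta=1.0000 Bond=-34.5280
(1,0): Delta=1.0000 Bond=-34.8733
(1,1): Delta=1.0000 Bond=-34.8733
(2,0): Delta=1.0000 Bond=-35.2220
(2,1): Delta=1.0000 Bond=-35.2220
(2,2): Delta=1.0000 Bond=-35.2220
(3,0): Delta=1.0000 Bond=-35.5743
(3,1): Delta=1.0000 Bond=-35.5743
(3,2): Delta=1.0000 Bond=-35.5743
(3,3): Delta=1.0000 Bond=-35.5743
V0=29.4720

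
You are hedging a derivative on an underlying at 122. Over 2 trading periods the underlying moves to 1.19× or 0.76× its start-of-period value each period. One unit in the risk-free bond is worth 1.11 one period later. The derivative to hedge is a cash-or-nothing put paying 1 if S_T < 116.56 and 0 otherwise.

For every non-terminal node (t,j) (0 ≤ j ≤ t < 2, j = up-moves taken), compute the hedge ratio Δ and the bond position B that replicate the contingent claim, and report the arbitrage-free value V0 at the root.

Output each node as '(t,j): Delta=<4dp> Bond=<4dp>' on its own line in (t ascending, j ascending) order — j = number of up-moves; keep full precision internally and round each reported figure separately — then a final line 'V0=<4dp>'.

(0,0): Delta=-0.0140 Bond=1.9792
(1,0): Delta=0.0000 Bond=0.9009
(1,1): Delta=-0.0160 Bond=2.4932
V0=0.2739

No-arbitrage ⇒ martingale measure with p* = (R−d)/(u−d) = 0.8140.
Terminal payoffs: V(2,0)=1.0000, V(2,1)=1.0000, V(2,2)=0.0000
  t=1,j=0: stock 92.7200 → up 110.3368 (V=1.0000), down 70.4672 (V=1.0000). Price 0.9009; hedge Δ=0.0000, bond B=0.9009.
  t=1,j=1: stock 145.1800 → up 172.7642 (V=0.0000), down 110.3368 (V=1.0000). Price 0.1676; hedge Δ=-0.0160, bond B=2.4932.
  t=0,j=0: stock 122.0000 → up 145.1800 (V=0.1676), down 92.7200 (V=0.9009). Price 0.2739; hedge Δ=-0.0140, bond B=1.9792.
Check: Δ(0,0)·S0 + B(0,0) = 0.2739 = V0.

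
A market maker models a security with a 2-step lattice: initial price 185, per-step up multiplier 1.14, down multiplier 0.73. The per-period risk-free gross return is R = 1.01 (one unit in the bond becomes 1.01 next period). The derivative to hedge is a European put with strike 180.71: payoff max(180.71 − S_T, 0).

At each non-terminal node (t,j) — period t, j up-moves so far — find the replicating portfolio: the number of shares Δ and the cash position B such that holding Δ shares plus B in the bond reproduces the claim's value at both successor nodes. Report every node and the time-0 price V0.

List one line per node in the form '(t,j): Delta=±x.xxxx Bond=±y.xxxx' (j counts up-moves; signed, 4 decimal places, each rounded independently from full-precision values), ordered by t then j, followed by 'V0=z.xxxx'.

Under the risk-neutral measure, an up-move has probability p* = (R−d)/(u−d) = 0.6829 and values discount at R = 1.01.
Terminal values V(2,·): V(2,0)=82.1235, V(2,1)=26.7530, V(2,2)=0.0000
(1,0): S=135.0500. Δ = (V_up−V_dn)/(S_up−S_dn) = (26.7530−82.1235)/(153.9570−98.5865) = -1.0000. V = [p*·26.7530 + (1−p*)·82.1235]/1.01 = 43.8708. B = V − Δ·S = 178.9208.
(1,1): S=210.9000. Δ = (V_up−V_dn)/(S_up−S_dn) = (0.0000−26.7530)/(240.4260−153.9570) = -0.3094. V = [p*·0.0000 + (1−p*)·26.7530]/1.01 = 8.3987. B = V − Δ·S = 73.6499.
(0,0): S=185.0000. Δ = (V_up−V_dn)/(S_up−S_dn) = (8.3987−43.8708)/(210.9000−135.0500) = -0.4677. V = [p*·8.3987 + (1−p*)·43.8708]/1.01 = 19.4514. B = V − Δ·S = 105.9688.
Each (Δ,B) replicates both successor values, so the strategy is self-financing and V0 is arbitrage-free.

(0,0): Delta=-0.4677 Bond=105.9688
(1,0): Delta=-1.0000 Bond=178.9208
(1,1): Delta=-0.3094 Bond=73.6499
V0=19.4514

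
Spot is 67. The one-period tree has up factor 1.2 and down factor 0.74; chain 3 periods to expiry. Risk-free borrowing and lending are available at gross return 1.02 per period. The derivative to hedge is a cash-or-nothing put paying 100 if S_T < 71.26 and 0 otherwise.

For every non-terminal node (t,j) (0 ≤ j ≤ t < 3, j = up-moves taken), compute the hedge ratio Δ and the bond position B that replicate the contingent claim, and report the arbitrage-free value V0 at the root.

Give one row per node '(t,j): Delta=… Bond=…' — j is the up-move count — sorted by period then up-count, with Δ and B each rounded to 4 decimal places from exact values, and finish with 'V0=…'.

(0,0): Delta=-1.4856 Bond=131.5317
(1,0): Delta=-2.6166 Bond=190.2351
(1,1): Delta=-1.0373 Bond=98.1155
(2,0): Delta=0.0000 Bond=98.0392
(2,1): Delta=-3.6539 Bond=255.7545
(2,2): Delta=0.0000 Bond=0.0000
V0=31.9942

Under the risk-neutral measure, an up-move has probability p* = (R−d)/(u−d) = 0.6087 and values discount at R = 1.02.
Terminal payoffs: V(3,0)=100.0000, V(3,1)=100.0000, V(3,2)=0.0000, V(3,3)=0.0000
Node (2,0) S=36.6892: V=(p*·100.0000+(1−p*)·100.0000)/1.02=98.0392; Δ=(100.0000−100.0000)/(44.0270−27.1500)=0.0000; B=V−Δ·S=98.0392
Node (2,1) S=59.4960: V=(p*·0.0000+(1−p*)·100.0000)/1.02=38.3632; Δ=(0.0000−100.0000)/(71.3952−44.0270)=-3.6539; B=V−Δ·S=255.7545
Node (2,2) S=96.4800: V=(p*·0.0000+(1−p*)·0.0000)/1.02=0.0000; Δ=(0.0000−0.0000)/(115.7760−71.3952)=0.0000; B=V−Δ·S=0.0000
Node (1,0) S=49.5800: V=(p*·38.3632+(1−p*)·98.0392)/1.02=60.5046; Δ=(38.3632−98.0392)/(59.4960−36.6892)=-2.6166; B=V−Δ·S=190.2351
Node (1,1) S=80.4000: V=(p*·0.0000+(1−p*)·38.3632)/1.02=14.7173; Δ=(0.0000−38.3632)/(96.4800−59.4960)=-1.0373; B=V−Δ·S=98.1155
Node (0,0) S=67.0000: V=(p*·14.7173+(1−p*)·60.5046)/1.02=31.9942; Δ=(14.7173−60.5046)/(80.4000−49.5800)=-1.4856; B=V−Δ·S=131.5317
Root portfolio cost Δ·67+B reproduces V0=31.9942.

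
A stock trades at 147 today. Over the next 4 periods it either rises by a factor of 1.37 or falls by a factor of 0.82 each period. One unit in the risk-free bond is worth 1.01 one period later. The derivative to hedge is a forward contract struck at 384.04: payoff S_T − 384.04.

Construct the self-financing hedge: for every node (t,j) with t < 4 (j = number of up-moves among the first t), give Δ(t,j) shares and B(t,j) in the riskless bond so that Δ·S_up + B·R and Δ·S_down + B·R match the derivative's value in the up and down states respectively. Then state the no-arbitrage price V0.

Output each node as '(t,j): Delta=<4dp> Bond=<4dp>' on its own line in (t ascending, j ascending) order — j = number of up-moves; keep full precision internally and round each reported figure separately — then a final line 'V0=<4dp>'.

Under the risk-neutral measure, an up-move has probability p* = (R−d)/(u−d) = 0.3455 and values discount at R = 1.01.
Payoff layer (t=4): V(4,0)=-317.5781, V(4,1)=-273.0000, V(4,2)=-198.5219, V(4,3)=-74.0891, V(4,4)=133.8048
  t=3,j=0: stock 81.0511 → up 111.0400 (V=-273.0000), down 66.4619 (V=-317.5781). Price -299.1865; hedge Δ=1.0000, bond B=-380.2376.
  t=3,j=1: stock 135.4146 → up 185.5181 (V=-198.5219), down 111.0400 (V=-273.0000). Price -244.8230; hedge Δ=1.0000, bond B=-380.2376.
  t=3,j=2: stock 226.2415 → up 309.9509 (V=-74.0891), down 185.5181 (V=-198.5219). Price -153.9961; hedge Δ=1.0000, bond B=-380.2376.
  t=3,j=3: stock 377.9889 → up 517.8448 (V=133.8048), down 309.9509 (V=-74.0891). Price -2.2487; hedge Δ=1.0000, bond B=-380.2376.
  t=2,j=0: stock 98.8428 → up 135.4146 (V=-244.8230), down 81.0511 (V=-299.1865). Price -277.6301; hedge Δ=1.0000, bond B=-376.4729.
  t=2,j=1: stock 165.1398 → up 226.2415 (V=-153.9961), down 135.4146 (V=-244.8230). Price -211.3331; hedge Δ=1.0000, bond B=-376.4729.
  t=2,j=2: stock 275.9043 → up 377.9889 (V=-2.2487), down 226.2415 (V=-153.9961). Price -100.5686; hedge Δ=1.0000, bond B=-376.4729.
  t=1,j=0: stock 120.5400 → up 165.1398 (V=-211.3331), down 98.8428 (V=-277.6301). Price -252.2054; hedge Δ=1.0000, bond B=-372.7454.
  t=1,j=1: stock 201.3900 → up 275.9043 (V=-100.5686), down 165.1398 (V=-211.3331). Price -171.3554; hedge Δ=1.0000, bond B=-372.7454.
  t=0,j=0: stock 147.0000 → up 201.3900 (V=-171.3554), down 120.5400 (V=-252.2054). Price -222.0549; hedge Δ=1.0000, bond B=-369.0549.
Check: Δ(0,0)·S0 + B(0,0) = -222.0549 = V0.

(0,0): Delta=1.0000 Bond=-369.0549
(1,0): Delta=1.0000 Bond=-372.7454
(1,1): Delta=1.0000 Bond=-372.7454
(2,0): Delta=1.0000 Bond=-376.4729
(2,1): Delta=1.0000 Bond=-376.4729
(2,2): Delta=1.0000 Bond=-376.4729
(3,0): Delta=1.0000 Bond=-380.2376
(3,1): Delta=1.0000 Bond=-380.2376
(3,2): Delta=1.0000 Bond=-380.2376
(3,3): Delta=1.0000 Bond=-380.2376
V0=-222.0549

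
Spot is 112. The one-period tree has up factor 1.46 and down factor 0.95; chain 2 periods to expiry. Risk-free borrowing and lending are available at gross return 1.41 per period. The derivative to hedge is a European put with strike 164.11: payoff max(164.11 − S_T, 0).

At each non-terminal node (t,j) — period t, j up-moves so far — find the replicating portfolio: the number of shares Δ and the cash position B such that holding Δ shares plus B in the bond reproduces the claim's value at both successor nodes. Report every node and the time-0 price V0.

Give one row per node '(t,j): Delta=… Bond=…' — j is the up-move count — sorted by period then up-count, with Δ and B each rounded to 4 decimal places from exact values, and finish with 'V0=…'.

(0,0): Delta=-0.1642 Bond=19.4778
(1,0): Delta=-1.0000 Bond=116.3901
(1,1): Delta=-0.1051 Bond=17.7977
V0=1.0845

Under the risk-neutral measure, an up-move has probability p* = (R−d)/(u−d) = 0.9020 and values discount at R = 1.41.
At expiry t=2: V(2,0)=63.0300, V(2,1)=8.7660, V(2,2)=0.0000
  t=1,j=0: stock 106.4000 → up 155.3440 (V=8.7660), down 101.0800 (V=63.0300). Price 9.9901; hedge Δ=-1.0000, bond B=116.3901.
  t=1,j=1: stock 163.5200 → up 238.7392 (V=0.0000), down 155.3440 (V=8.7660). Price 0.6095; hedge Δ=-0.1051, bond B=17.7977.
  t=0,j=0: stock 112.0000 → up 163.5200 (V=0.6095), down 106.4000 (V=9.9901). Price 1.0845; hedge Δ=-0.1642, bond B=19.4778.
Root portfolio cost Δ·112+B reproduces V0=1.0845.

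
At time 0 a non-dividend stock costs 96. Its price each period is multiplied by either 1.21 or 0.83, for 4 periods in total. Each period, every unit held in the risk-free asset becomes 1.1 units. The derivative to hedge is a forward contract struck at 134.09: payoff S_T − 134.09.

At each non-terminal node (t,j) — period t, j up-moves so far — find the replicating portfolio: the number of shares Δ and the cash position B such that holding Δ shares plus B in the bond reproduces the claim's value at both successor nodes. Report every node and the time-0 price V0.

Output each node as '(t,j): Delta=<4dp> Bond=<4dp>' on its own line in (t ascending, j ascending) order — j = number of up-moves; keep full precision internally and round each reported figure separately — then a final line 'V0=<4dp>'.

(0,0): Delta=1.0000 Bond=-91.5853
(1,0): Delta=1.0000 Bond=-100.7438
(1,1): Delta=1.0000 Bond=-100.7438
(2,0): Delta=1.0000 Bond=-110.8182
(2,1): Delta=1.0000 Bond=-110.8182
(2,2): Delta=1.0000 Bond=-110.8182
(3,0): Delta=1.0000 Bond=-121.9000
(3,1): Delta=1.0000 Bond=-121.9000
(3,2): Delta=1.0000 Bond=-121.9000
(3,3): Delta=1.0000 Bond=-121.9000
V0=4.4147

Under the risk-neutral measure, an up-move has probability p* = (R−d)/(u−d) = 0.7105 and values discount at R = 1.1.
Payoff layer (t=4): V(4,0)=-88.5300, V(4,1)=-67.6712, V(4,2)=-37.2626, V(4,3)=7.0680, V(4,4)=71.6945
Node (3,0) S=54.8916: V=(p*·-67.6712+(1−p*)·-88.5300)/1.1=-67.0084; Δ=(-67.6712−-88.5300)/(66.4188−45.5600)=1.0000; B=V−Δ·S=-121.9000
Node (3,1) S=80.0226: V=(p*·-37.2626+(1−p*)·-67.6712)/1.1=-41.8774; Δ=(-37.2626−-67.6712)/(96.8274−66.4188)=1.0000; B=V−Δ·S=-121.9000
Node (3,2) S=116.6595: V=(p*·7.0680+(1−p*)·-37.2626)/1.1=-5.2405; Δ=(7.0680−-37.2626)/(141.1580−96.8274)=1.0000; B=V−Δ·S=-121.9000
Node (3,3) S=170.0699: V=(p*·71.6945+(1−p*)·7.0680)/1.1=48.1699; Δ=(71.6945−7.0680)/(205.7845−141.1580)=1.0000; B=V−Δ·S=-121.9000
Node (2,0) S=66.1344: V=(p*·-41.8774+(1−p*)·-67.0084)/1.1=-44.6838; Δ=(-41.8774−-67.0084)/(80.0226−54.8916)=1.0000; B=V−Δ·S=-110.8182
Node (2,1) S=96.4128: V=(p*·-5.2405+(1−p*)·-41.8774)/1.1=-14.4054; Δ=(-5.2405−-41.8774)/(116.6595−80.0226)=1.0000; B=V−Δ·S=-110.8182
Node (2,2) S=140.5536: V=(p*·48.1699+(1−p*)·-5.2405)/1.1=29.7354; Δ=(48.1699−-5.2405)/(170.0699−116.6595)=1.0000; B=V−Δ·S=-110.8182
Node (1,0) S=79.6800: V=(p*·-14.4054+(1−p*)·-44.6838)/1.1=-21.0638; Δ=(-14.4054−-44.6838)/(96.4128−66.1344)=1.0000; B=V−Δ·S=-100.7438
Node (1,1) S=116.1600: V=(p*·29.7354+(1−p*)·-14.4054)/1.1=15.4162; Δ=(29.7354−-14.4054)/(140.5536−96.4128)=1.0000; B=V−Δ·S=-100.7438
Node (0,0) S=96.0000: V=(p*·15.4162+(1−p*)·-21.0638)/1.1=4.4147; Δ=(15.4162−-21.0638)/(116.1600−79.6800)=1.0000; B=V−Δ·S=-91.5853
Each (Δ,B) replicates both successor values, so the strategy is self-financing and V0 is arbitrage-free.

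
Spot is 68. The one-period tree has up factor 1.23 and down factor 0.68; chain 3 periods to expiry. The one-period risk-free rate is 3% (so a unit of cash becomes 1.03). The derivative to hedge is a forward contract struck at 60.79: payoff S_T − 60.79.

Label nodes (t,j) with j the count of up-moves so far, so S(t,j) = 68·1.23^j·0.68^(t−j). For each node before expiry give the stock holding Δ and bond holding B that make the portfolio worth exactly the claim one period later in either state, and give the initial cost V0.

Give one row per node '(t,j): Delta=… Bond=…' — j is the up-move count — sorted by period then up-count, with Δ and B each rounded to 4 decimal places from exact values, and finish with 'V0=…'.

The replicating-portfolio and risk-neutral prices coincide; use p* = (1.03−0.68)/(1.23−0.68) = 0.6364 for the latter.
At expiry t=3: V(3,0)=-39.4086, V(3,1)=-22.1149, V(3,2)=9.1665, V(3,3)=65.7490
Node (2,0) S=31.4432: V=(p*·-22.1149+(1−p*)·-39.4086)/1.03=-27.5762; Δ=(-22.1149−-39.4086)/(38.6751−21.3814)=1.0000; B=V−Δ·S=-59.0194
Node (2,1) S=56.8752: V=(p*·9.1665+(1−p*)·-22.1149)/1.03=-2.1442; Δ=(9.1665−-22.1149)/(69.9565−38.6751)=1.0000; B=V−Δ·S=-59.0194
Node (2,2) S=102.8772: V=(p*·65.7490+(1−p*)·9.1665)/1.03=43.8578; Δ=(65.7490−9.1665)/(126.5390−69.9565)=1.0000; B=V−Δ·S=-59.0194
Node (1,0) S=46.2400: V=(p*·-2.1442+(1−p*)·-27.5762)/1.03=-11.0604; Δ=(-2.1442−-27.5762)/(56.8752−31.4432)=1.0000; B=V−Δ·S=-57.3004
Node (1,1) S=83.6400: V=(p*·43.8578+(1−p*)·-2.1442)/1.03=26.3396; Δ=(43.8578−-2.1442)/(102.8772−56.8752)=1.0000; B=V−Δ·S=-57.3004
Node (0,0) S=68.0000: V=(p*·26.3396+(1−p*)·-11.0604)/1.03=12.3685; Δ=(26.3396−-11.0604)/(83.6400−46.2400)=1.0000; B=V−Δ·S=-55.6315
Root portfolio cost Δ·68+B reproduces V0=12.3685.

(0,0): Delta=1.0000 Bond=-55.6315
(1,0): Delta=1.0000 Bond=-57.3004
(1,1): Delta=1.0000 Bond=-57.3004
(2,0): Delta=1.0000 Bond=-59.0194
(2,1): Delta=1.0000 Bond=-59.0194
(2,2): Delta=1.0000 Bond=-59.0194
V0=12.3685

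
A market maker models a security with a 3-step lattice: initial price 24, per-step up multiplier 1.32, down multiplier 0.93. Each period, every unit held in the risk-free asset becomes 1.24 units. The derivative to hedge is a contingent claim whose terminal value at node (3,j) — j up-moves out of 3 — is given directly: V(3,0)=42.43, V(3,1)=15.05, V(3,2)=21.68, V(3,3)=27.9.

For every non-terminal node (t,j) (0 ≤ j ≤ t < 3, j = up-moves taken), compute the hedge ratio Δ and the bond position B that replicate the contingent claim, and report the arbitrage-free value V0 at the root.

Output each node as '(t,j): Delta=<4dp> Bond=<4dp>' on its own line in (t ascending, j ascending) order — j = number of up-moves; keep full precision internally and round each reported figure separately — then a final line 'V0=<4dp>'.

Risk-neutral probability p* = (R−d)/(u−d) = (1.24−0.93)/(1.32−0.93) = 0.7949.
Terminal payoffs: V(3,0)=42.4300, V(3,1)=15.0500, V(3,2)=21.6800, V(3,3)=27.9000
Node (2,0) S=20.7576: V=(p*·15.0500+(1−p*)·42.4300)/1.24=16.6665; Δ=(15.0500−42.4300)/(27.4000−19.3046)=-3.3821; B=V−Δ·S=86.8716
Node (2,1) S=29.4624: V=(p*·21.6800+(1−p*)·15.0500)/1.24=16.3871; Δ=(21.6800−15.0500)/(38.8904−27.4000)=0.5770; B=V−Δ·S=-0.6129
Node (2,2) S=41.8176: V=(p*·27.9000+(1−p*)·21.6800)/1.24=21.4711; Δ=(27.9000−21.6800)/(55.1992−38.8904)=0.3814; B=V−Δ·S=5.5223
Node (1,0) S=22.3200: V=(p*·16.3871+(1−p*)·16.6665)/1.24=13.2616; Δ=(16.3871−16.6665)/(29.4624−20.7576)=-0.0321; B=V−Δ·S=13.9779
Node (1,1) S=31.6800: V=(p*·21.4711+(1−p*)·16.3871)/1.24=16.4743; Δ=(21.4711−16.3871)/(41.8176−29.4624)=0.4115; B=V−Δ·S=3.4386
Node (0,0) S=24.0000: V=(p*·16.4743+(1−p*)·13.2616)/1.24=12.7543; Δ=(16.4743−13.2616)/(31.6800−22.3200)=0.3432; B=V−Δ·S=4.5165
Check: Δ(0,0)·S0 + B(0,0) = 12.7543 = V0.

(0,0): Delta=0.3432 Bond=4.5165
(1,0): Delta=-0.0321 Bond=13.9779
(1,1): Delta=0.4115 Bond=3.4386
(2,0): Delta=-3.3821 Bond=86.8716
(2,1): Delta=0.5770 Bond=-0.6129
(2,2): Delta=0.3814 Bond=5.5223
V0=12.7543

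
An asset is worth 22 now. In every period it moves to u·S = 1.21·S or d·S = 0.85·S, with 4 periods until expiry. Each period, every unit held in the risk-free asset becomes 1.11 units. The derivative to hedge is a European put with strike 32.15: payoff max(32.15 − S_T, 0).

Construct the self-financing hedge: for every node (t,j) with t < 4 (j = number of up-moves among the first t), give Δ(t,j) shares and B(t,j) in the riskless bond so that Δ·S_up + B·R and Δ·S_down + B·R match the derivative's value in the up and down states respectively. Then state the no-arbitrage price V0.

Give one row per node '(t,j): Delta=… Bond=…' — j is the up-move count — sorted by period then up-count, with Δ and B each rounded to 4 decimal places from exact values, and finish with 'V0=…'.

The replicating-portfolio and risk-neutral prices coincide; use p* = (1.11−0.85)/(1.21−0.85) = 0.7222 for the latter.
Payoff layer (t=4): V(4,0)=20.6659, V(4,1)=15.8020, V(4,2)=8.8781, V(4,3)=0.0000, V(4,4)=0.0000
(3,0): S=13.5107. Δ = (V_up−V_dn)/(S_up−S_dn) = (15.8020−20.6659)/(16.3480−11.4841) = -1.0000. V = [p*·15.8020 + (1−p*)·20.6659]/1.11 = 15.4532. B = V − Δ·S = 28.9640.
(3,1): S=19.2329. Δ = (V_up−V_dn)/(S_up−S_dn) = (8.8781−15.8020)/(23.2719−16.3480) = -1.0000. V = [p*·8.8781 + (1−p*)·15.8020]/1.11 = 9.7310. B = V − Δ·S = 28.9640.
(3,2): S=27.3787. Δ = (V_up−V_dn)/(S_up−S_dn) = (0.0000−8.8781)/(33.1282−23.2719) = -0.9008. V = [p*·0.0000 + (1−p*)·8.8781]/1.11 = 2.2218. B = V − Δ·S = 26.8832.
(3,3): S=38.9743. Δ = (V_up−V_dn)/(S_up−S_dn) = (0.0000−0.0000)/(47.1590−33.1282) = 0.0000. V = [p*·0.0000 + (1−p*)·0.0000]/1.11 = 0.0000. B = V − Δ·S = 0.0000.
(2,0): S=15.8950. Δ = (V_up−V_dn)/(S_up−S_dn) = (9.7310−15.4532)/(19.2329−13.5107) = -1.0000. V = [p*·9.7310 + (1−p*)·15.4532]/1.11 = 10.1987. B = V − Δ·S = 26.0937.
(2,1): S=22.6270. Δ = (V_up−V_dn)/(S_up−S_dn) = (2.2218−9.7310)/(27.3787−19.2329) = -0.9219. V = [p*·2.2218 + (1−p*)·9.7310]/1.11 = 3.8808. B = V − Δ·S = 24.7398.
(2,2): S=32.2102. Δ = (V_up−V_dn)/(S_up−S_dn) = (0.0000−2.2218)/(38.9743−27.3787) = -0.1916. V = [p*·0.0000 + (1−p*)·2.2218]/1.11 = 0.5560. B = V − Δ·S = 6.7275.
(1,0): S=18.7000. Δ = (V_up−V_dn)/(S_up−S_dn) = (3.8808−10.1987)/(22.6270−15.8950) = -0.9385. V = [p*·3.8808 + (1−p*)·10.1987]/1.11 = 5.0772. B = V − Δ·S = 22.6269.
(1,1): S=26.6200. Δ = (V_up−V_dn)/(S_up−S_dn) = (0.5560−3.8808)/(32.2102−22.6270) = -0.3469. V = [p*·0.5560 + (1−p*)·3.8808]/1.11 = 1.3329. B = V − Δ·S = 10.5684.
(0,0): S=22.0000. Δ = (V_up−V_dn)/(S_up−S_dn) = (1.3329−5.0772)/(26.6200−18.7000) = -0.4728. V = [p*·1.3329 + (1−p*)·5.0772]/1.11 = 2.1378. B = V − Δ·S = 12.5387.
Self-financing check: at every node Δ·S+B equals the discounted successor values.

(0,0): Delta=-0.4728 Bond=12.5387
(1,0): Delta=-0.9385 Bond=22.6269
(1,1): Delta=-0.3469 Bond=10.5684
(2,0): Delta=-1.0000 Bond=26.0937
(2,1): Delta=-0.9219 Bond=24.7398
(2,2): Delta=-0.1916 Bond=6.7275
(3,0): Delta=-1.0000 Bond=28.9640
(3,1): Delta=-1.0000 Bond=28.9640
(3,2): Delta=-0.9008 Bond=26.8832
(3,3): Delta=0.0000 Bond=0.0000
V0=2.1378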